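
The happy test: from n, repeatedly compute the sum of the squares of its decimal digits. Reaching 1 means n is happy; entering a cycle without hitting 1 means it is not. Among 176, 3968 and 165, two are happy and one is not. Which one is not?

165

176: 176 → 86 → 100 → 1  — reaches 1 (happy)
3968: 3968 → 190 → 82 → 68 → 100 → 1  — reaches 1 (happy)
165: 165 → 62 → 40 → 16 → 37 → 58 → 89 → 145 → 42 → 20 → 4 → 16  — repeats 16 (not happy)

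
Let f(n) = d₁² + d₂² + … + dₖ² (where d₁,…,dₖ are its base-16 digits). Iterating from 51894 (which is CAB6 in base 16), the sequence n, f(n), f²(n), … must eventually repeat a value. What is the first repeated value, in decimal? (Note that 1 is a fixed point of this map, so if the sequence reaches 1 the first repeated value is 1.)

1

51894 = (12,10,11,6)_16 → 401
401 = (1,9,1)_16 → 83
83 = (5,3)_16 → 34
34 = (2,2)_16 → 8
8 = (8)_16 → 64
64 = (4,0)_16 → 16
16 = (1,0)_16 → 1  — reached the fixed point 1.
1 → 1, so 1 is the first repeated value.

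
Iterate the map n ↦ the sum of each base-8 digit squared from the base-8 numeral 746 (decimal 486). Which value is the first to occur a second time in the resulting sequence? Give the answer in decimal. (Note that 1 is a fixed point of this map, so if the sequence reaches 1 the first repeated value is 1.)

486 = (7,4,6)_8 → 7² + 4² + 6² = 49 + 16 + 36 = 101
101 = (1,4,5)_8 → 1² + 4² + 5² = 1 + 16 + 25 = 42
42 = (5,2)_8 → 5² + 2² = 25 + 4 = 29
29 = (3,5)_8 → 3² + 5² = 9 + 25 = 34
34 = (4,2)_8 → 4² + 2² = 16 + 4 = 20
20 = (2,4)_8 → 2² + 4² = 4 + 16 = 20  — 20 already appeared earlier.

20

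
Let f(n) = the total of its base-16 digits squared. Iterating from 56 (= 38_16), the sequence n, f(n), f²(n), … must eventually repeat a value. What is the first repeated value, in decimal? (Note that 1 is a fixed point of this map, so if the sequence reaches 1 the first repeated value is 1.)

56 = (3,8)_16 → 73
73 = (4,9)_16 → 97
97 = (6,1)_16 → 37
37 = (2,5)_16 → 29
29 = (1,13)_16 → 170
170 = (10,10)_16 → 200
200 = (12,8)_16 → 208
208 = (13,0)_16 → 169
169 = (10,9)_16 → 181
181 = (11,5)_16 → 146
146 = (9,2)_16 → 85
85 = (5,5)_16 → 50
50 = (3,2)_16 → 13
13 = (13)_16 → 169  — 169 already appeared earlier.

169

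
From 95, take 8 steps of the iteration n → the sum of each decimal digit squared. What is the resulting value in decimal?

95 → 106
106 → 37
37 → 58
58 → 89
89 → 145
145 → 42
42 → 20
20 → 4

4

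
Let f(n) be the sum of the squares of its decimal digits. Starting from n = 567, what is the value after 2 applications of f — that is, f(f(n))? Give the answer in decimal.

567 → 110
110 → 2

2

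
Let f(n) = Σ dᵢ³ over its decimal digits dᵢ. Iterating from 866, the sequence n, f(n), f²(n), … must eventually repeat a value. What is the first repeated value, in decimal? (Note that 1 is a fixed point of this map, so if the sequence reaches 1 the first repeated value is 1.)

407

866 → 8³ + 6³ + 6³ = 944
944 → 9³ + 4³ + 4³ = 857
857 → 8³ + 5³ + 7³ = 980
980 → 9³ + 8³ + 0³ = 1241
1241 → 1³ + 2³ + 4³ + 1³ = 74
74 → 7³ + 4³ = 407
407 → 4³ + 0³ + 7³ = 407  — 407 already appeared earlier.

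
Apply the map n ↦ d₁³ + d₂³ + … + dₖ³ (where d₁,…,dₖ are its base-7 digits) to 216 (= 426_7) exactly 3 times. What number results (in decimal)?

648

216 = (4,2,6)_7 → 288
288 = (5,6,1)_7 → 342
342 = (6,6,6)_7 → 648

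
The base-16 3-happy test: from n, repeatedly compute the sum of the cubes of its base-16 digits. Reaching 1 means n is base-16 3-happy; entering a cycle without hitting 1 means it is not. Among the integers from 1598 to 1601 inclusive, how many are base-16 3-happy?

1598: 1598 → 2987 → 3662 → 5552 → 1457 → 1457  (repeats 1457)
1599: 1599 → 3618 → 2760 → 3240 → 3240  (repeats 3240)
1600: 1600 → 280 → 514 → 16 → 1  (reaches 1)
1601: 1601 → 281 → 731 → 3536 → 4394 → 1010 → 3410 → 2330 → 1730 → 1952 → 1343 → 3527 → 4268 → 2729 → 2729  (repeats 2729)
base-16 3-happy: 1600

1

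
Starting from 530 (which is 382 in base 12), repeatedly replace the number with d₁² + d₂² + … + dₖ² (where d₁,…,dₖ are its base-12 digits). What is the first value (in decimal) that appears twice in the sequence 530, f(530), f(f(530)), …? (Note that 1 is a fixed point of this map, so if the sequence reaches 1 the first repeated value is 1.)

61

530 = (3,8,2)_12 → 3² + 8² + 2² = 9 + 64 + 4 = 77
77 = (6,5)_12 → 6² + 5² = 36 + 25 = 61
61 = (5,1)_12 → 5² + 1² = 25 + 1 = 26
26 = (2,2)_12 → 2² + 2² = 4 + 4 = 8
8 = (8)_12 → 8² = 64
64 = (5,4)_12 → 5² + 4² = 25 + 16 = 41
41 = (3,5)_12 → 3² + 5² = 9 + 25 = 34
34 = (2,10)_12 → 2² + 10² = 4 + 100 = 104
104 = (8,8)_12 → 8² + 8² = 64 + 64 = 128
128 = (10,8)_12 → 10² + 8² = 100 + 64 = 164
164 = (1,1,8)_12 → 1² + 1² + 8² = 1 + 1 + 64 = 66
66 = (5,6)_12 → 5² + 6² = 25 + 36 = 61  — 61 already appeared earlier.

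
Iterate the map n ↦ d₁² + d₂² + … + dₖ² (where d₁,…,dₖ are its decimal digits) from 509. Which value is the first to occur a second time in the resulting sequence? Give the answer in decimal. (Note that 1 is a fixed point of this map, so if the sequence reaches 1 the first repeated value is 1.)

37

509 → 5² + 0² + 9² = 106
106 → 1² + 0² + 6² = 37
37 → 3² + 7² = 58
58 → 5² + 8² = 89
89 → 8² + 9² = 145
145 → 1² + 4² + 5² = 42
42 → 4² + 2² = 20
20 → 2² + 0² = 4
4 → 4² = 16
16 → 1² + 6² = 37  — 37 already appeared earlier.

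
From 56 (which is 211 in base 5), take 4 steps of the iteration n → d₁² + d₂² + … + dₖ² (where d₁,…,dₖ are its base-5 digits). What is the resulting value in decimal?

16

56 = (2,1,1)_5 → 2² + 1² + 1² = 6
6 = (1,1)_5 → 1² + 1² = 2
2 = (2)_5 → 2² = 4
4 = (4)_5 → 4² = 16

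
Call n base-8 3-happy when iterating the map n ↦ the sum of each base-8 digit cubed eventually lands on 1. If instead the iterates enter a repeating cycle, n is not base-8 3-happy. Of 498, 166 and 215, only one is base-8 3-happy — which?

166

498: 498 → 567 → 560 → 217 → 55 → 559 → 469 → 476 → 434 → 440 → 559  — repeats 559 (not base-8 3-happy)
166: 166 → 288 → 128 → 8 → 1  — reaches 1 (base-8 3-happy)
215: 215 → 378 → 476 → 434 → 440 → 559 → 469 → 476  — repeats 476 (not base-8 3-happy)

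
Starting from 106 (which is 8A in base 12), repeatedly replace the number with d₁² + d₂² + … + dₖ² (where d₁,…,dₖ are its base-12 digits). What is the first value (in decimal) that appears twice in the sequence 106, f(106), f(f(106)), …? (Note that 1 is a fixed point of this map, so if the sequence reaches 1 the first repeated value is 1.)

106 = (8,10)_12 → 8² + 10² = 64 + 100 = 164
164 = (1,1,8)_12 → 1² + 1² + 8² = 1 + 1 + 64 = 66
66 = (5,6)_12 → 5² + 6² = 25 + 36 = 61
61 = (5,1)_12 → 5² + 1² = 25 + 1 = 26
26 = (2,2)_12 → 2² + 2² = 4 + 4 = 8
8 = (8)_12 → 8² = 64
64 = (5,4)_12 → 5² + 4² = 25 + 16 = 41
41 = (3,5)_12 → 3² + 5² = 9 + 25 = 34
34 = (2,10)_12 → 2² + 10² = 4 + 100 = 104
104 = (8,8)_12 → 8² + 8² = 64 + 64 = 128
128 = (10,8)_12 → 10² + 8² = 100 + 64 = 164  — 164 already appeared earlier.

164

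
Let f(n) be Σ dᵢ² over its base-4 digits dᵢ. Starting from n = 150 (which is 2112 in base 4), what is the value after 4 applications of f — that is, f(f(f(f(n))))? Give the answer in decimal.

1

150 = (2,1,1,2)_4 → 2² + 1² + 1² + 2² = 10
10 = (2,2)_4 → 2² + 2² = 8
8 = (2,0)_4 → 2² + 0² = 4
4 = (1,0)_4 → 1² + 0² = 1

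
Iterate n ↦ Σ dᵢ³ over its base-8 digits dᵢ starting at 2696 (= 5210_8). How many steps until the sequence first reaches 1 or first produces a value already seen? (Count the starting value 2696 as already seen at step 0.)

2696 = (5,2,1,0)_8 → 5³ + 2³ + 1³ + 0³ = 125 + 8 + 1 + 0 = 134
134 = (2,0,6)_8 → 2³ + 0³ + 6³ = 8 + 0 + 216 = 224
224 = (3,4,0)_8 → 3³ + 4³ + 0³ = 27 + 64 + 0 = 91
91 = (1,3,3)_8 → 1³ + 3³ + 3³ = 1 + 27 + 27 = 55
55 = (6,7)_8 → 6³ + 7³ = 216 + 343 = 559
559 = (1,0,5,7)_8 → 1³ + 0³ + 5³ + 7³ = 1 + 0 + 125 + 343 = 469
469 = (7,2,5)_8 → 7³ + 2³ + 5³ = 343 + 8 + 125 = 476
476 = (7,3,4)_8 → 7³ + 3³ + 4³ = 343 + 27 + 64 = 434
434 = (6,6,2)_8 → 6³ + 6³ + 2³ = 216 + 216 + 8 = 440
440 = (6,7,0)_8 → 6³ + 7³ + 0³ = 216 + 343 + 0 = 559  — 559 repeats.
That took 10 steps.

10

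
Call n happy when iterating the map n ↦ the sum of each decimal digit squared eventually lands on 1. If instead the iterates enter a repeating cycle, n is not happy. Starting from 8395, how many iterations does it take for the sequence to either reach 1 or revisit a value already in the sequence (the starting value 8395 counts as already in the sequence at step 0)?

13

8395 → 179
179 → 131
131 → 11
11 → 2
2 → 4
4 → 16
16 → 37
37 → 58
58 → 89
89 → 145
145 → 42
42 → 20
20 → 4  — 4 repeats.
That took 13 steps.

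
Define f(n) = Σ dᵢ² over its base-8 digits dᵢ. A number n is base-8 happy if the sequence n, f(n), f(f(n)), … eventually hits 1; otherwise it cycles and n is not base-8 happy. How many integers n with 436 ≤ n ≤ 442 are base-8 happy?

1

436: 436 → 88 → 10 → 5 → 25 → 10  — not base-8 happy
437: 437 → 97 → 18 → 8 → 1  — base-8 happy
438: 438 → 108 → 42 → 29 → 34 → 20 → 20  — not base-8 happy
439: 439 → 121 → 51 → 45 → 50 → 40 → 25 → 10 → 5 → 25  — not base-8 happy
440: 440 → 85 → 30 → 45 → 50 → 40 → 25 → 10 → 5 → 25  — not base-8 happy
441: 441 → 86 → 41 → 26 → 13 → 26  — not base-8 happy
442: 442 → 89 → 11 → 10 → 5 → 25 → 10  — not base-8 happy
base-8 happy: 437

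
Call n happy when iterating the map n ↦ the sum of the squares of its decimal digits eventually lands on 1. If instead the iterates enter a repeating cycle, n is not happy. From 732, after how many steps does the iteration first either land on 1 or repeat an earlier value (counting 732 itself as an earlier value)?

732 → 62
62 → 40
40 → 16
16 → 37
37 → 58
58 → 89
89 → 145
145 → 42
42 → 20
20 → 4
4 → 16  — 16 repeats.
That took 11 steps.

11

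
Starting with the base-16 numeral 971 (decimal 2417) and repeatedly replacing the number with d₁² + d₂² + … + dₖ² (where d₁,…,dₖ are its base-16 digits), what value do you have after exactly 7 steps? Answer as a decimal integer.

2417 = (9,7,1)_16 → 9² + 7² + 1² = 81 + 49 + 1 = 131
131 = (8,3)_16 → 8² + 3² = 64 + 9 = 73
73 = (4,9)_16 → 4² + 9² = 16 + 81 = 97
97 = (6,1)_16 → 6² + 1² = 36 + 1 = 37
37 = (2,5)_16 → 2² + 5² = 4 + 25 = 29
29 = (1,13)_16 → 1² + 13² = 1 + 169 = 170
170 = (10,10)_16 → 10² + 10² = 100 + 100 = 200

200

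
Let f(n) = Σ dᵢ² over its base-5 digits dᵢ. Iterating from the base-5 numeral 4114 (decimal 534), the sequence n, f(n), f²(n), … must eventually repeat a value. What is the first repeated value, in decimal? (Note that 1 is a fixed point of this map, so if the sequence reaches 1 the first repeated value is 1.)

534 = (4,1,1,4)_5 → 34
34 = (1,1,4)_5 → 18
18 = (3,3)_5 → 18  — 18 already appeared earlier.

18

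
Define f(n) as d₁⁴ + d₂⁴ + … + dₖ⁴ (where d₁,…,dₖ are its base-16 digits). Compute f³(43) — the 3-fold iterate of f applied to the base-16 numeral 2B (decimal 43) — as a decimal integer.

43 = (2,11)_16 → 2⁴ + 11⁴ = 14657
14657 = (3,9,4,1)_16 → 3⁴ + 9⁴ + 4⁴ + 1⁴ = 6899
6899 = (1,10,15,3)_16 → 1⁴ + 10⁴ + 15⁴ + 3⁴ = 60707

60707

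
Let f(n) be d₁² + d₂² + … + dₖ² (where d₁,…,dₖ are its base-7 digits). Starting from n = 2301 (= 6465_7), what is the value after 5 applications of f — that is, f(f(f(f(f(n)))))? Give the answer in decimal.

25

2301 = (6,4,6,5)_7 → 6² + 4² + 6² + 5² = 36 + 16 + 36 + 25 = 113
113 = (2,2,1)_7 → 2² + 2² + 1² = 4 + 4 + 1 = 9
9 = (1,2)_7 → 1² + 2² = 1 + 4 = 5
5 = (5)_7 → 5² = 25
25 = (3,4)_7 → 3² + 4² = 9 + 16 = 25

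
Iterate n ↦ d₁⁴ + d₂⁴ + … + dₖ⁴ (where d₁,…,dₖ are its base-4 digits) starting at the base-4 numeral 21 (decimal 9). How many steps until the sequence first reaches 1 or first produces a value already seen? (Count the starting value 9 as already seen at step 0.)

9 = (2,1)_4 → 2⁴ + 1⁴ = 16 + 1 = 17
17 = (1,0,1)_4 → 1⁴ + 0⁴ + 1⁴ = 1 + 0 + 1 = 2
2 = (2)_4 → 2⁴ = 16
16 = (1,0,0)_4 → 1⁴ + 0⁴ + 0⁴ = 1 + 0 + 0 = 1  — reached 1.
That took 4 steps.

4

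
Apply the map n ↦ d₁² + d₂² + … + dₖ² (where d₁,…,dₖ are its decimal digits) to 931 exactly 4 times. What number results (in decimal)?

931 → 9² + 3² + 1² = 81 + 9 + 1 = 91
91 → 9² + 1² = 81 + 1 = 82
82 → 8² + 2² = 64 + 4 = 68
68 → 6² + 8² = 36 + 64 = 100

100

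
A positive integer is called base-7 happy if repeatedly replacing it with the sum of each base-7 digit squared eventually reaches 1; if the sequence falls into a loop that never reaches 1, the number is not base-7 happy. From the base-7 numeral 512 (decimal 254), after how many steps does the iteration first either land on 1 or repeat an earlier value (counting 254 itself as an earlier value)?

254 = (5,1,2)_7 → 5² + 1² + 2² = 30
30 = (4,2)_7 → 4² + 2² = 20
20 = (2,6)_7 → 2² + 6² = 40
40 = (5,5)_7 → 5² + 5² = 50
50 = (1,0,1)_7 → 1² + 0² + 1² = 2
2 = (2)_7 → 2² = 4
4 = (4)_7 → 4² = 16
16 = (2,2)_7 → 2² + 2² = 8
8 = (1,1)_7 → 1² + 1² = 2  — 2 repeats.
That took 9 steps.

9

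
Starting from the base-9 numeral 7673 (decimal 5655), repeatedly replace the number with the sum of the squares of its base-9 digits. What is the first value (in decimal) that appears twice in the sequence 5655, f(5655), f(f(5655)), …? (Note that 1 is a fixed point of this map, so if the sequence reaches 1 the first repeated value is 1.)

5655 = (7,6,7,3)_9 → 143
143 = (1,6,8)_9 → 101
101 = (1,2,2)_9 → 9
9 = (1,0)_9 → 1  — reached the fixed point 1.
1 → 1, so 1 is the first repeated value.

1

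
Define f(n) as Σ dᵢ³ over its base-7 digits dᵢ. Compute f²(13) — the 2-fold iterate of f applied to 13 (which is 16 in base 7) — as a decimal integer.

13 = (1,6)_7 → 1³ + 6³ = 217
217 = (4,3,0)_7 → 4³ + 3³ + 0³ = 91

91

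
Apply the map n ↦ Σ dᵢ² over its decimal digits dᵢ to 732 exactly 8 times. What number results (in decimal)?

42

732 → 7² + 3² + 2² = 62
62 → 6² + 2² = 40
40 → 4² + 0² = 16
16 → 1² + 6² = 37
37 → 3² + 7² = 58
58 → 5² + 8² = 89
89 → 8² + 9² = 145
145 → 1² + 4² + 5² = 42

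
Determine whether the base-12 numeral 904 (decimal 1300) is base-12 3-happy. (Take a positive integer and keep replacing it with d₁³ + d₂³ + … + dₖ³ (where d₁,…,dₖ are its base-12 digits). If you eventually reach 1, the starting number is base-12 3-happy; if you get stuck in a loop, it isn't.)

1300 = (9,0,4)_12 → 9³ + 0³ + 4³ = 793
793 = (5,6,1)_12 → 5³ + 6³ + 1³ = 342
342 = (2,4,6)_12 → 2³ + 4³ + 6³ = 288
288 = (2,0,0)_12 → 2³ + 0³ + 0³ = 8
8 = (8)_12 → 8³ = 512
512 = (3,6,8)_12 → 3³ + 6³ + 8³ = 755
755 = (5,2,11)_12 → 5³ + 2³ + 11³ = 1464
1464 = (10,2,0)_12 → 10³ + 2³ + 0³ = 1008
1008 = (7,0,0)_12 → 7³ + 0³ + 0³ = 343
343 = (2,4,7)_12 → 2³ + 4³ + 7³ = 415
415 = (2,10,7)_12 → 2³ + 10³ + 7³ = 1351
1351 = (9,4,7)_12 → 9³ + 4³ + 7³ = 1136
1136 = (7,10,8)_12 → 7³ + 10³ + 8³ = 1855
1855 = (1,0,10,7)_12 → 1³ + 0³ + 10³ + 7³ = 1344
1344 = (9,4,0)_12 → 9³ + 4³ + 0³ = 793  — 793 already seen; the sequence cycles without reaching 1.

not base-12 3-happy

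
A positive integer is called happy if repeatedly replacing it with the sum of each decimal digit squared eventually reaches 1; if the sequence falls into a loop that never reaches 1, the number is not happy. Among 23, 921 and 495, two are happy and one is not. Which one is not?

23: 23 → 13 → 10 → 1  — reaches 1 (happy)
921: 921 → 86 → 100 → 1  — reaches 1 (happy)
495: 495 → 122 → 9 → 81 → 65 → 61 → 37 → 58 → 89 → 145 → 42 → 20 → 4 → 16 → 37  — repeats 37 (not happy)

495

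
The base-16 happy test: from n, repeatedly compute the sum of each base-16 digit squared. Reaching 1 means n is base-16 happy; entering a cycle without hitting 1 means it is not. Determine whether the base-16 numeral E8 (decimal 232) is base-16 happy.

base-16 happy

232 = (14,8)_16 → 14² + 8² = 260
260 = (1,0,4)_16 → 1² + 0² + 4² = 17
17 = (1,1)_16 → 1² + 1² = 2
2 = (2)_16 → 2² = 4
4 = (4)_16 → 4² = 16
16 = (1,0)_16 → 1² + 0² = 1  — reached 1.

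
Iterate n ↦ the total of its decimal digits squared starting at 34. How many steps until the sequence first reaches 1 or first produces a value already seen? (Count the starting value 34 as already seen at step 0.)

34 → 3² + 4² = 25
25 → 2² + 5² = 29
29 → 2² + 9² = 85
85 → 8² + 5² = 89
89 → 8² + 9² = 145
145 → 1² + 4² + 5² = 42
42 → 4² + 2² = 20
20 → 2² + 0² = 4
4 → 4² = 16
16 → 1² + 6² = 37
37 → 3² + 7² = 58
58 → 5² + 8² = 89  — 89 repeats.
That took 12 steps.

12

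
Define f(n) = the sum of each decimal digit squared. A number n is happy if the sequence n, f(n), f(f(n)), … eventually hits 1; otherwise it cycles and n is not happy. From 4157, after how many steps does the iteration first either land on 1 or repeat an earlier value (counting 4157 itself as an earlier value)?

5

4157 → 4² + 1² + 5² + 7² = 91
91 → 9² + 1² = 82
82 → 8² + 2² = 68
68 → 6² + 8² = 100
100 → 1² + 0² + 0² = 1  — reached 1.
That took 5 steps.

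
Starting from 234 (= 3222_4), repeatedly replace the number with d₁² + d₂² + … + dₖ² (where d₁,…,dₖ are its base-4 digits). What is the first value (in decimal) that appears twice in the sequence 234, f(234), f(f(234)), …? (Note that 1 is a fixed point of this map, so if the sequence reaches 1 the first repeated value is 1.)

234 = (3,2,2,2)_4 → 21
21 = (1,1,1)_4 → 3
3 = (3)_4 → 9
9 = (2,1)_4 → 5
5 = (1,1)_4 → 2
2 = (2)_4 → 4
4 = (1,0)_4 → 1  — reached the fixed point 1.
1 → 1, so 1 is the first repeated value.

1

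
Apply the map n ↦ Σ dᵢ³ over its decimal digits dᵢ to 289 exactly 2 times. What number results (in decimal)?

289 → 2³ + 8³ + 9³ = 8 + 512 + 729 = 1249
1249 → 1³ + 2³ + 4³ + 9³ = 1 + 8 + 64 + 729 = 802

802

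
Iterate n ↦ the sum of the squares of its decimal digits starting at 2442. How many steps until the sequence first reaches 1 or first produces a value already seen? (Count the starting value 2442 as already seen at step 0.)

2442 → 2² + 4² + 4² + 2² = 4 + 16 + 16 + 4 = 40
40 → 4² + 0² = 16 + 0 = 16
16 → 1² + 6² = 1 + 36 = 37
37 → 3² + 7² = 9 + 49 = 58
58 → 5² + 8² = 25 + 64 = 89
89 → 8² + 9² = 64 + 81 = 145
145 → 1² + 4² + 5² = 1 + 16 + 25 = 42
42 → 4² + 2² = 16 + 4 = 20
20 → 2² + 0² = 4 + 0 = 4
4 → 4² = 16  — 16 repeats.
That took 10 steps.

10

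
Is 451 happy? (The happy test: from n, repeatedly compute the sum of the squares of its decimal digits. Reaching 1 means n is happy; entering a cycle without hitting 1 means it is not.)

not happy

451 → 4² + 5² + 1² = 42
42 → 4² + 2² = 20
20 → 2² + 0² = 4
4 → 4² = 16
16 → 1² + 6² = 37
37 → 3² + 7² = 58
58 → 5² + 8² = 89
89 → 8² + 9² = 145
145 → 1² + 4² + 5² = 42  — 42 already seen; the sequence cycles without reaching 1.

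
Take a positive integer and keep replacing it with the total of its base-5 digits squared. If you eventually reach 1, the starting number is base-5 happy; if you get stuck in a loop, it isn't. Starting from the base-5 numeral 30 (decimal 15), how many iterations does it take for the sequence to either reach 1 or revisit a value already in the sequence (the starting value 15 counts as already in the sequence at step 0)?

4

15 = (3,0)_5 → 3² + 0² = 9 + 0 = 9
9 = (1,4)_5 → 1² + 4² = 1 + 16 = 17
17 = (3,2)_5 → 3² + 2² = 9 + 4 = 13
13 = (2,3)_5 → 2² + 3² = 4 + 9 = 13  — 13 repeats.
That took 4 steps.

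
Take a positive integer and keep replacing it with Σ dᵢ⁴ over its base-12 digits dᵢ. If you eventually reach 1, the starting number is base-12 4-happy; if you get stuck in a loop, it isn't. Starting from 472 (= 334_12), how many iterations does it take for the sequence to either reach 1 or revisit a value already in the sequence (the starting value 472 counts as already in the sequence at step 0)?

472 = (3,3,4)_12 → 418
418 = (2,10,10)_12 → 20016
20016 = (11,7,0,0)_12 → 17042
17042 = (9,10,4,2)_12 → 16833
16833 = (9,8,10,9)_12 → 27218
27218 = (1,3,9,0,2)_12 → 6659
6659 = (3,10,2,11)_12 → 24738
24738 = (1,2,3,9,6)_12 → 7955
7955 = (4,7,2,11)_12 → 17314
17314 = (10,0,2,10)_12 → 20016  — 20016 repeats.
That took 10 steps.

10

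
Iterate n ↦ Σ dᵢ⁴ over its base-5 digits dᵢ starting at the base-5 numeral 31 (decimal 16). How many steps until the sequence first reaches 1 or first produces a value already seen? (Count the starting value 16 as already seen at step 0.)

12

16 = (3,1)_5 → 82
82 = (3,1,2)_5 → 98
98 = (3,4,3)_5 → 418
418 = (3,1,3,3)_5 → 244
244 = (1,4,3,4)_5 → 594
594 = (4,3,3,4)_5 → 674
674 = (1,0,1,4,4)_5 → 514
514 = (4,0,2,4)_5 → 528
528 = (4,1,0,3)_5 → 338
338 = (2,3,2,3)_5 → 194
194 = (1,2,3,4)_5 → 354
354 = (2,4,0,4)_5 → 528  — 528 repeats.
That took 12 steps.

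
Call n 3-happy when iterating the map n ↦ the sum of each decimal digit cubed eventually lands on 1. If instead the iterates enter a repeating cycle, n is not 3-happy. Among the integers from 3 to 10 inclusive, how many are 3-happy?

3: 3 → 27 → 351 → 153 → 153  — not 3-happy
4: 4 → 64 → 280 → 520 → 133 → 55 → 250 → 133  — not 3-happy
5: 5 → 125 → 134 → 92 → 737 → 713 → 371 → 371  — not 3-happy
6: 6 → 216 → 225 → 141 → 66 → 432 → 99 → 1458 → 702 → 351 → 153 → 153  — not 3-happy
7: 7 → 343 → 118 → 514 → 190 → 730 → 370 → 370  — not 3-happy
8: 8 → 512 → 134 → 92 → 737 → 713 → 371 → 371  — not 3-happy
9: 9 → 729 → 1080 → 513 → 153 → 153  — not 3-happy
10: 10 → 1  — 3-happy
3-happy: 10

1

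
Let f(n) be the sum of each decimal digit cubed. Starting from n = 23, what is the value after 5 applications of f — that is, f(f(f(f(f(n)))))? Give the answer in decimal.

23 → 2³ + 3³ = 35
35 → 3³ + 5³ = 152
152 → 1³ + 5³ + 2³ = 134
134 → 1³ + 3³ + 4³ = 92
92 → 9³ + 2³ = 737

737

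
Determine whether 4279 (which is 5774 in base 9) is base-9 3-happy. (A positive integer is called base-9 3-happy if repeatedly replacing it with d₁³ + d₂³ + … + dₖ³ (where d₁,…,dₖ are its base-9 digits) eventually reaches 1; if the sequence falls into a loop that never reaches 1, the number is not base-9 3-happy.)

4279 = (5,7,7,4)_9 → 5³ + 7³ + 7³ + 4³ = 125 + 343 + 343 + 64 = 875
875 = (1,1,7,2)_9 → 1³ + 1³ + 7³ + 2³ = 1 + 1 + 343 + 8 = 353
353 = (4,3,2)_9 → 4³ + 3³ + 2³ = 64 + 27 + 8 = 99
99 = (1,2,0)_9 → 1³ + 2³ + 0³ = 1 + 8 + 0 = 9
9 = (1,0)_9 → 1³ + 0³ = 1 + 0 = 1  — reached 1.

base-9 3-happy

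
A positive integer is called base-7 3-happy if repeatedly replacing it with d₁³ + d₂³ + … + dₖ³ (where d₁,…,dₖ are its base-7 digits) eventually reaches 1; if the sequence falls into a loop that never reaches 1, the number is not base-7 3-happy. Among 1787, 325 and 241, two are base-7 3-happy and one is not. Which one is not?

1787

1787: 1787 → 161 → 35 → 125 → 251 → 341 → 557 → 137 → 197 → 65 → 17 → 35  — repeats 35 (not base-7 3-happy)
325: 325 → 307 → 433 → 343 → 1  — reaches 1 (base-7 3-happy)
241: 241 → 307 → 433 → 343 → 1  — reaches 1 (base-7 3-happy)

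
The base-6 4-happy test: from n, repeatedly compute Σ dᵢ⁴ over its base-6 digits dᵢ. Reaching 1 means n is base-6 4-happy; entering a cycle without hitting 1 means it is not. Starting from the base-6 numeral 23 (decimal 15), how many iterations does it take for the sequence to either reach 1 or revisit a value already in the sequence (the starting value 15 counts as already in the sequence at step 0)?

15 = (2,3)_6 → 2⁴ + 3⁴ = 97
97 = (2,4,1)_6 → 2⁴ + 4⁴ + 1⁴ = 273
273 = (1,1,3,3)_6 → 1⁴ + 1⁴ + 3⁴ + 3⁴ = 164
164 = (4,3,2)_6 → 4⁴ + 3⁴ + 2⁴ = 353
353 = (1,3,4,5)_6 → 1⁴ + 3⁴ + 4⁴ + 5⁴ = 963
963 = (4,2,4,3)_6 → 4⁴ + 2⁴ + 4⁴ + 3⁴ = 609
609 = (2,4,5,3)_6 → 2⁴ + 4⁴ + 5⁴ + 3⁴ = 978
978 = (4,3,1,0)_6 → 4⁴ + 3⁴ + 1⁴ + 0⁴ = 338
338 = (1,3,2,2)_6 → 1⁴ + 3⁴ + 2⁴ + 2⁴ = 114
114 = (3,1,0)_6 → 3⁴ + 1⁴ + 0⁴ = 82
82 = (2,1,4)_6 → 2⁴ + 1⁴ + 4⁴ = 273  — 273 repeats.
That took 11 steps.

11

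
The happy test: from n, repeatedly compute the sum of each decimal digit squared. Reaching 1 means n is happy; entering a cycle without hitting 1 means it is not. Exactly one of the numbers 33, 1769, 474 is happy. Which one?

33: 33 → 18 → 65 → 61 → 37 → 58 → 89 → 145 → 42 → 20 → 4 → 16 → 37  — repeats 37 (not happy)
1769: 1769 → 167 → 86 → 100 → 1  — reaches 1 (happy)
474: 474 → 81 → 65 → 61 → 37 → 58 → 89 → 145 → 42 → 20 → 4 → 16 → 37  — repeats 37 (not happy)

1769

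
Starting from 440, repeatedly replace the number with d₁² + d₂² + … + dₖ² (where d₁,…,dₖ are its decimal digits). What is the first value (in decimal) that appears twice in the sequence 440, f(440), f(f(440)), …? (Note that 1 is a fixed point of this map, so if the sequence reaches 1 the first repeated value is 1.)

1

440 → 4² + 4² + 0² = 32
32 → 3² + 2² = 13
13 → 1² + 3² = 10
10 → 1² + 0² = 1  — reached the fixed point 1.
1 → 1, so 1 is the first repeated value.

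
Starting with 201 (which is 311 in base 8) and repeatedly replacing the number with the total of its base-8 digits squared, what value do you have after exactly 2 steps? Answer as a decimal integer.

201 = (3,1,1)_8 → 3² + 1² + 1² = 11
11 = (1,3)_8 → 1² + 3² = 10

10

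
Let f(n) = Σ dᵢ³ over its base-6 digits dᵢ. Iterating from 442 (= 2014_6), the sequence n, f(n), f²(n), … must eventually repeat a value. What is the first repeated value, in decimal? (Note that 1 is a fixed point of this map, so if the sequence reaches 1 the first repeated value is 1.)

442 = (2,0,1,4)_6 → 2³ + 0³ + 1³ + 4³ = 8 + 0 + 1 + 64 = 73
73 = (2,0,1)_6 → 2³ + 0³ + 1³ = 8 + 0 + 1 = 9
9 = (1,3)_6 → 1³ + 3³ = 1 + 27 = 28
28 = (4,4)_6 → 4³ + 4³ = 64 + 64 = 128
128 = (3,3,2)_6 → 3³ + 3³ + 2³ = 27 + 27 + 8 = 62
62 = (1,4,2)_6 → 1³ + 4³ + 2³ = 1 + 64 + 8 = 73  — 73 already appeared earlier.

73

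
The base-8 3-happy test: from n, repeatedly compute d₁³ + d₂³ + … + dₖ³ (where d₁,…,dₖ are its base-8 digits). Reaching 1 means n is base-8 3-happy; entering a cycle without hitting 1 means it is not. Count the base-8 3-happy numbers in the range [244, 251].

3

244: 244 → 307 → 307  (repeats 307)
245: 245 → 368 → 341 → 258 → 72 → 2 → 8 → 1  (reaches 1)
246: 246 → 459 → 371 → 368 → 341 → 258 → 72 → 2 → 8 → 1  (reaches 1)
247: 247 → 586 → 11 → 28 → 91 → 55 → 559 → 469 → 476 → 434 → 440 → 559  (repeats 559)
248: 248 → 370 → 349 → 277 → 197 → 152 → 35 → 91 → 55 → 559 → 469 → 476 → 434 → 440 → 559  (repeats 559)
249: 249 → 371 → 368 → 341 → 258 → 72 → 2 → 8 → 1  (reaches 1)
250: 250 → 378 → 476 → 434 → 440 → 559 → 469 → 476  (repeats 476)
251: 251 → 397 → 342 → 349 → 277 → 197 → 152 → 35 → 91 → 55 → 559 → 469 → 476 → 434 → 440 → 559  (repeats 559)
base-8 3-happy: 245, 246, 249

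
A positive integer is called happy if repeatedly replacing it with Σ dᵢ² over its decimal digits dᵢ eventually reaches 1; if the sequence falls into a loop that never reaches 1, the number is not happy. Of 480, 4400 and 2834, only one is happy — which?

4400

480: 480 → 80 → 64 → 52 → 29 → 85 → 89 → 145 → 42 → 20 → 4 → 16 → 37 → 58 → 89  — repeats 89 (not happy)
4400: 4400 → 32 → 13 → 10 → 1  — reaches 1 (happy)
2834: 2834 → 93 → 90 → 81 → 65 → 61 → 37 → 58 → 89 → 145 → 42 → 20 → 4 → 16 → 37  — repeats 37 (not happy)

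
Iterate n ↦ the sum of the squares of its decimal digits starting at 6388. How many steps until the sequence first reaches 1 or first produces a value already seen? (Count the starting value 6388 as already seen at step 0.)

6388 → 6² + 3² + 8² + 8² = 173
173 → 1² + 7² + 3² = 59
59 → 5² + 9² = 106
106 → 1² + 0² + 6² = 37
37 → 3² + 7² = 58
58 → 5² + 8² = 89
89 → 8² + 9² = 145
145 → 1² + 4² + 5² = 42
42 → 4² + 2² = 20
20 → 2² + 0² = 4
4 → 4² = 16
16 → 1² + 6² = 37  — 37 repeats.
That took 12 steps.

12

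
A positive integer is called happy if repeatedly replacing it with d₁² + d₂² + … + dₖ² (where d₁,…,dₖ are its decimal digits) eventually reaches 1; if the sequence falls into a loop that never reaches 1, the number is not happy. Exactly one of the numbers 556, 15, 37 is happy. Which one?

556: 556 → 86 → 100 → 1  — reaches 1 (happy)
15: 15 → 26 → 40 → 16 → 37 → 58 → 89 → 145 → 42 → 20 → 4 → 16  — repeats 16 (not happy)
37: 37 → 58 → 89 → 145 → 42 → 20 → 4 → 16 → 37  — repeats 37 (not happy)

556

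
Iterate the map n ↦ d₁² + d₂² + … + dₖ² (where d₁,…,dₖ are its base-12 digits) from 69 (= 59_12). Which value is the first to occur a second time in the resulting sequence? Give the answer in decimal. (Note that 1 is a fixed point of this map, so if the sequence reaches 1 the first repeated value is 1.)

69 = (5,9)_12 → 5² + 9² = 106
106 = (8,10)_12 → 8² + 10² = 164
164 = (1,1,8)_12 → 1² + 1² + 8² = 66
66 = (5,6)_12 → 5² + 6² = 61
61 = (5,1)_12 → 5² + 1² = 26
26 = (2,2)_12 → 2² + 2² = 8
8 = (8)_12 → 8² = 64
64 = (5,4)_12 → 5² + 4² = 41
41 = (3,5)_12 → 3² + 5² = 34
34 = (2,10)_12 → 2² + 10² = 104
104 = (8,8)_12 → 8² + 8² = 128
128 = (10,8)_12 → 10² + 8² = 164  — 164 already appeared earlier.

164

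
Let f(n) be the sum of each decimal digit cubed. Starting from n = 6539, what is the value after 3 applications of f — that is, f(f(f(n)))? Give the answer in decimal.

371

6539 → 1097
1097 → 1073
1073 → 371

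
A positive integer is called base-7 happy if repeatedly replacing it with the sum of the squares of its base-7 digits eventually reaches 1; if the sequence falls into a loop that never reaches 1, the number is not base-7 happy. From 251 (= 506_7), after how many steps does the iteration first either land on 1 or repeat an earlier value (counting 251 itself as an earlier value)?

251 = (5,0,6)_7 → 5² + 0² + 6² = 25 + 0 + 36 = 61
61 = (1,1,5)_7 → 1² + 1² + 5² = 1 + 1 + 25 = 27
27 = (3,6)_7 → 3² + 6² = 9 + 36 = 45
45 = (6,3)_7 → 6² + 3² = 36 + 9 = 45  — 45 repeats.
That took 4 steps.

4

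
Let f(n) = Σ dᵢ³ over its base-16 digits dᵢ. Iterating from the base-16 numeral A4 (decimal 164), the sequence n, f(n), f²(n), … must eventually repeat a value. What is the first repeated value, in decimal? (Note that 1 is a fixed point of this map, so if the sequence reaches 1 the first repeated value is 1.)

164 = (10,4)_16 → 10³ + 4³ = 1000 + 64 = 1064
1064 = (4,2,8)_16 → 4³ + 2³ + 8³ = 64 + 8 + 512 = 584
584 = (2,4,8)_16 → 2³ + 4³ + 8³ = 8 + 64 + 512 = 584  — 584 already appeared earlier.

584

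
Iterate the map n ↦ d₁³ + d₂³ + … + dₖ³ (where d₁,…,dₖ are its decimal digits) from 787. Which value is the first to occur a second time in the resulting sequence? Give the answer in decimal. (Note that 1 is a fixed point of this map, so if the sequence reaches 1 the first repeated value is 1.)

1

787 → 7³ + 8³ + 7³ = 1198
1198 → 1³ + 1³ + 9³ + 8³ = 1243
1243 → 1³ + 2³ + 4³ + 3³ = 100
100 → 1³ + 0³ + 0³ = 1  — reached the fixed point 1.
1 → 1, so 1 is the first repeated value.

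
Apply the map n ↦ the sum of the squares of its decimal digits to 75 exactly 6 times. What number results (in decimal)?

75 → 7² + 5² = 49 + 25 = 74
74 → 7² + 4² = 49 + 16 = 65
65 → 6² + 5² = 36 + 25 = 61
61 → 6² + 1² = 36 + 1 = 37
37 → 3² + 7² = 9 + 49 = 58
58 → 5² + 8² = 25 + 64 = 89

89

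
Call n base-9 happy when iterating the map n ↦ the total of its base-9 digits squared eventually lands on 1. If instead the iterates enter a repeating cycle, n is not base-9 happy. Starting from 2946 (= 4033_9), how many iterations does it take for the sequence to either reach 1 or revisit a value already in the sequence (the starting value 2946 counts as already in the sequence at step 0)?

6

2946 = (4,0,3,3)_9 → 34
34 = (3,7)_9 → 58
58 = (6,4)_9 → 52
52 = (5,7)_9 → 74
74 = (8,2)_9 → 68
68 = (7,5)_9 → 74  — 74 repeats.
That took 6 steps.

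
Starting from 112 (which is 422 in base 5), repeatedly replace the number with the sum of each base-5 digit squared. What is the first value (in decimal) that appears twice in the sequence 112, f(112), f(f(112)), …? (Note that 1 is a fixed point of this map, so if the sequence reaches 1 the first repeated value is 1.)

112 = (4,2,2)_5 → 4² + 2² + 2² = 24
24 = (4,4)_5 → 4² + 4² = 32
32 = (1,1,2)_5 → 1² + 1² + 2² = 6
6 = (1,1)_5 → 1² + 1² = 2
2 = (2)_5 → 2² = 4
4 = (4)_5 → 4² = 16
16 = (3,1)_5 → 3² + 1² = 10
10 = (2,0)_5 → 2² + 0² = 4  — 4 already appeared earlier.

4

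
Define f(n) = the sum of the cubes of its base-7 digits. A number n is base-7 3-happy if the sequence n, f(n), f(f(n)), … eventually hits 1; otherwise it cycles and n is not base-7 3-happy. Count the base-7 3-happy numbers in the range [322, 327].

322: 322 → 280 → 250 → 250  — not base-7 3-happy
323: 323 → 281 → 251 → 341 → 557 → 137 → 197 → 65 → 17 → 35 → 125 → 251  — not base-7 3-happy
324: 324 → 288 → 342 → 648 → 282 → 258 → 342  — not base-7 3-happy
325: 325 → 307 → 433 → 343 → 1  — base-7 3-happy
326: 326 → 344 → 2 → 8 → 2  — not base-7 3-happy
327: 327 → 405 → 219 → 99 → 9 → 9  — not base-7 3-happy
base-7 3-happy: 325

1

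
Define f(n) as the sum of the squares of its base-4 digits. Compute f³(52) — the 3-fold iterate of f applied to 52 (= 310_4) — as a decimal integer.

52 = (3,1,0)_4 → 3² + 1² + 0² = 10
10 = (2,2)_4 → 2² + 2² = 8
8 = (2,0)_4 → 2² + 0² = 4

4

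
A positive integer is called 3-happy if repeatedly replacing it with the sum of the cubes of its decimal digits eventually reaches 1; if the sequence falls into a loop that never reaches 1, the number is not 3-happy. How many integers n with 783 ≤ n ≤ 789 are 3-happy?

783: 783 → 882 → 1032 → 36 → 243 → 99 → 1458 → 702 → 351 → 153 → 153  — not 3-happy
784: 784 → 919 → 1459 → 919  — not 3-happy
785: 785 → 980 → 1241 → 74 → 407 → 407  — not 3-happy
786: 786 → 1071 → 345 → 216 → 225 → 141 → 66 → 432 → 99 → 1458 → 702 → 351 → 153 → 153  — not 3-happy
787: 787 → 1198 → 1243 → 100 → 1  — 3-happy
788: 788 → 1367 → 587 → 980 → 1241 → 74 → 407 → 407  — not 3-happy
789: 789 → 1584 → 702 → 351 → 153 → 153  — not 3-happy
3-happy: 787

1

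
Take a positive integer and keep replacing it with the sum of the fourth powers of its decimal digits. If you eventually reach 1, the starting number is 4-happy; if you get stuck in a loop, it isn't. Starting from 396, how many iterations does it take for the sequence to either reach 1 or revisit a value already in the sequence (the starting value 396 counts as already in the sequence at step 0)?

396 → 7938
7938 → 13139
13139 → 6725
6725 → 4338
4338 → 4514
4514 → 1138
1138 → 4179
4179 → 9219
9219 → 13139  — 13139 repeats.
That took 9 steps.

9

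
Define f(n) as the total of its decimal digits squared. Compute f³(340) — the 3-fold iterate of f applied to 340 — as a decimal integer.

85

340 → 25
25 → 29
29 → 85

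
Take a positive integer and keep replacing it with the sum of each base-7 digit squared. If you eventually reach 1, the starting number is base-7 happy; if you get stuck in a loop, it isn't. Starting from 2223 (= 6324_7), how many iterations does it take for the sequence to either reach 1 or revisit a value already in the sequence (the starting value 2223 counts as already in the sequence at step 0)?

5

2223 = (6,3,2,4)_7 → 6² + 3² + 2² + 4² = 65
65 = (1,2,2)_7 → 1² + 2² + 2² = 9
9 = (1,2)_7 → 1² + 2² = 5
5 = (5)_7 → 5² = 25
25 = (3,4)_7 → 3² + 4² = 25  — 25 repeats.
That took 5 steps.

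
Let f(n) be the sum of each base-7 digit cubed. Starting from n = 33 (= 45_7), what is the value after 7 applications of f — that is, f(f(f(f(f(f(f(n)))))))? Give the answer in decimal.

9

33 = (4,5)_7 → 4³ + 5³ = 189
189 = (3,6,0)_7 → 3³ + 6³ + 0³ = 243
243 = (4,6,5)_7 → 4³ + 6³ + 5³ = 405
405 = (1,1,1,6)_7 → 1³ + 1³ + 1³ + 6³ = 219
219 = (4,3,2)_7 → 4³ + 3³ + 2³ = 99
99 = (2,0,1)_7 → 2³ + 0³ + 1³ = 9
9 = (1,2)_7 → 1³ + 2³ = 9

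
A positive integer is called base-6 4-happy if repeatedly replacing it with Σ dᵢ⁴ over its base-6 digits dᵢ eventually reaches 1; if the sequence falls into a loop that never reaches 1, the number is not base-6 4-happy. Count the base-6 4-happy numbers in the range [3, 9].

3: 3 → 81 → 98 → 288 → 17 → 641 → 1522 → 259 → 4 → 256 → 258 → 3  — not base-6 4-happy
4: 4 → 256 → 258 → 3 → 81 → 98 → 288 → 17 → 641 → 1522 → 259 → 4  — not base-6 4-happy
5: 5 → 625 → 658 → 338 → 114 → 82 → 273 → 164 → 353 → 963 → 609 → 978 → 338  — not base-6 4-happy
6: 6 → 1  — base-6 4-happy
7: 7 → 2 → 16 → 272 → 99 → 353 → 963 → 609 → 978 → 338 → 114 → 82 → 273 → 164 → 353  — not base-6 4-happy
8: 8 → 17 → 641 → 1522 → 259 → 4 → 256 → 258 → 3 → 81 → 98 → 288 → 17  — not base-6 4-happy
9: 9 → 82 → 273 → 164 → 353 → 963 → 609 → 978 → 338 → 114 → 82  — not base-6 4-happy
base-6 4-happy: 6

1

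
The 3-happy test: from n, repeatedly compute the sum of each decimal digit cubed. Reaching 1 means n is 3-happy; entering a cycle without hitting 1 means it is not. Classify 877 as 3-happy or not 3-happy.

3-happy

877 → 8³ + 7³ + 7³ = 1198
1198 → 1³ + 1³ + 9³ + 8³ = 1243
1243 → 1³ + 2³ + 4³ + 3³ = 100
100 → 1³ + 0³ + 0³ = 1  — reached 1.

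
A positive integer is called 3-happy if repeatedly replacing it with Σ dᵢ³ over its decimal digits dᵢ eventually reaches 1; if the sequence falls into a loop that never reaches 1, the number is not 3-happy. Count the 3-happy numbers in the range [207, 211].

1

207: 207 → 351 → 153 → 153  (repeats 153)
208: 208 → 520 → 133 → 55 → 250 → 133  (repeats 133)
209: 209 → 737 → 713 → 371 → 371  (repeats 371)
210: 210 → 9 → 729 → 1080 → 513 → 153 → 153  (repeats 153)
211: 211 → 10 → 1  (reaches 1)
3-happy: 211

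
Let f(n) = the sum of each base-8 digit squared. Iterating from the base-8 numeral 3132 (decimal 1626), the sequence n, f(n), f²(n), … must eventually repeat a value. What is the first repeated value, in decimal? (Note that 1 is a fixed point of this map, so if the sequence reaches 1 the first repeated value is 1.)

1626 = (3,1,3,2)_8 → 3² + 1² + 3² + 2² = 23
23 = (2,7)_8 → 2² + 7² = 53
53 = (6,5)_8 → 6² + 5² = 61
61 = (7,5)_8 → 7² + 5² = 74
74 = (1,1,2)_8 → 1² + 1² + 2² = 6
6 = (6)_8 → 6² = 36
36 = (4,4)_8 → 4² + 4² = 32
32 = (4,0)_8 → 4² + 0² = 16
16 = (2,0)_8 → 2² + 0² = 4
4 = (4)_8 → 4² = 16  — 16 already appeared earlier.

16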